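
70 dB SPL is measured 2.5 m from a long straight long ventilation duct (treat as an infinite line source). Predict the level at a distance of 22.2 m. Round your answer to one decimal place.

60.5 dB SPL

Line-source attenuation: ΔL = 10·log₁₀(r₂/r₁) = 10·log₁₀(22.2/2.5) = 9.484 dB.
L₂ = 70 − 10·log₁₀(22.2/2.5) = 70 − 9.484 = 60.52 dB SPL.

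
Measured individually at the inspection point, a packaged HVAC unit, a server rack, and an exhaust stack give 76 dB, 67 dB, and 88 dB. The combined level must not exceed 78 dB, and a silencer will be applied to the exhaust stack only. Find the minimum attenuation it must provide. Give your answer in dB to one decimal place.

15.4 dB

Fixed contribution from the other sources: Σ 10^(L/10) = 10^(76/10) + 10^(67/10) = 4.482e+07 (76.51 dB).
To meet 78 dB overall, the treated exhaust stack may contribute at most 10^(78/10) − 4.482e+07 = 1.827e+07, i.e. 72.62 dB.
Required insertion loss = 88 − 72.62 = 15.38 dB.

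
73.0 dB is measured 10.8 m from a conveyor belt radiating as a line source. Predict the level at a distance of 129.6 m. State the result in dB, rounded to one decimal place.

For a line source, L₂ = L₁ − 10·log₁₀(r₂/r₁).
L₂ = 73.0 − 10·log₁₀(129.6/10.8) = 73.0 − 10.792 = 62.21 dB.

62.2 dB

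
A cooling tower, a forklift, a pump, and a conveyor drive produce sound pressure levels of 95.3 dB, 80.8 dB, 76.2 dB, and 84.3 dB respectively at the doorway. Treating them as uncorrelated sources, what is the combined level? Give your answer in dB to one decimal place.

For uncorrelated sources the intensities add, so convert each level to linear form, sum, and take 10·log₁₀ of the total.
Σ 10^(L/10) = 10^(95.3/10) + 10^(80.8/10) + 10^(76.2/10) + 10^(84.3/10) = 3.820e+09.
L_total = 10·log₁₀(3.820e+09) = 95.82 dB.

95.8 dB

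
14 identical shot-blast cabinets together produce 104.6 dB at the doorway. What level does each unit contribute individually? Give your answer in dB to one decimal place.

93.1 dB

For N identical incoherent sources L_total = L₁ + 10·log₁₀ N, so L₁ = 104.6 − 10·log₁₀(14) = 104.6 − 11.461.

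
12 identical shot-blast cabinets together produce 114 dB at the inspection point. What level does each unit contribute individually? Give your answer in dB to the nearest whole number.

103 dB

For N identical incoherent sources L_total = L₁ + 10·log₁₀ N, so L₁ = 114 − 10·log₁₀(12) = 114 − 10.792.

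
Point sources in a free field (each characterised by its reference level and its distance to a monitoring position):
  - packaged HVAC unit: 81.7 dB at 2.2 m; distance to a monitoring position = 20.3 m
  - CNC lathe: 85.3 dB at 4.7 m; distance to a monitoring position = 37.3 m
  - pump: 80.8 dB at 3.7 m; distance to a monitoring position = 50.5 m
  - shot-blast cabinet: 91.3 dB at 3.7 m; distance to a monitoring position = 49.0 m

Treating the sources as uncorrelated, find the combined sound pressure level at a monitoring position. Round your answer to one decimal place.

71.9 dB

Apply inverse-square spreading to bring every level to the receiver, then sum 10^(L/10).
packaged HVAC unit: 81.7 − 20·log₁₀(20.3/2.2) = 81.7 − 19.30 = 62.40 dB.
CNC lathe: 85.3 − 20·log₁₀(37.3/4.7) = 85.3 − 17.99 = 67.31 dB.
pump: 80.8 − 20·log₁₀(50.5/3.7) = 80.8 − 22.70 = 58.10 dB.
shot-blast cabinet: 91.3 − 20·log₁₀(49.0/3.7) = 91.3 − 22.44 = 68.86 dB.
Σ 10^(L/10) = 1.545e+07 → L_total = 10·log₁₀(1.545e+07) = 71.89 dB.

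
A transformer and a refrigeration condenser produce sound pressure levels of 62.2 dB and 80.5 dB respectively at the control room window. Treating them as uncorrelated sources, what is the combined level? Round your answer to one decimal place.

Incoherent sources combine by intensity addition: L_total = 10·log₁₀(Σ 10^(L_i/10)).
Σ 10^(L/10) = 10^(62.2/10) + 10^(80.5/10) = 1.139e+08.
L_total = 10·log₁₀(1.139e+08) = 80.56 dB.

80.6 dB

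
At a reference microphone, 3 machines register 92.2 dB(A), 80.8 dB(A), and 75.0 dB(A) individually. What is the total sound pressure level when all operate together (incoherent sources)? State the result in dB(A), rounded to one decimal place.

For uncorrelated sources the intensities add, so convert each level to linear form, sum, and take 10·log₁₀ of the total.
Σ 10^(L/10) = 10^(92.2/10) + 10^(80.8/10) + 10^(75.0/10) = 1.811e+09.
L_total = 10·log₁₀(1.811e+09) = 92.58 dB(A).

92.6 dB(A)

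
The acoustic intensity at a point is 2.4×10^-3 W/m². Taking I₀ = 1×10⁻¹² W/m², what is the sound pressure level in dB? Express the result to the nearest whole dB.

I/I₀ = 2.4×10^-3/10⁻¹² = 2.4×10^9, and L = 10·log₁₀(I/I₀).
L = 10·(0.3802 + 9) = 93.80 dB.

94 dB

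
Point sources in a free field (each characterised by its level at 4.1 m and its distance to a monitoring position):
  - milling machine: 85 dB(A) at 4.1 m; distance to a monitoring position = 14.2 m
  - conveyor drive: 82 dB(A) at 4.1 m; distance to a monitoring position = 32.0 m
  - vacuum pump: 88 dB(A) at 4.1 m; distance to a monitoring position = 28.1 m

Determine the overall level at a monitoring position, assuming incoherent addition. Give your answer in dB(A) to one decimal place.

76.3 dB(A)

Propagate each source to the receiver with L = L_ref − 20·log₁₀(r/r_ref), then add intensities.
milling machine: 85 − 20·log₁₀(14.2/4.1) = 85 − 10.79 = 74.21 dB(A).
conveyor drive: 82 − 20·log₁₀(32.0/4.1) = 82 − 17.85 = 64.15 dB(A).
vacuum pump: 88 − 20·log₁₀(28.1/4.1) = 88 − 16.72 = 71.28 dB(A).
Σ 10^(L/10) = 4.240e+07 → L_total = 10·log₁₀(4.240e+07) = 76.27 dB(A).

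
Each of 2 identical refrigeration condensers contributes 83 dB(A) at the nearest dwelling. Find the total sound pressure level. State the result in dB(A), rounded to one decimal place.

86.0 dB(A)

L_total = L₁ + 10·log₁₀ N for N identical incoherent sources.
L_total = 83 + 10·log₁₀(2) = 83 + 3.010 = 86.01 dB(A).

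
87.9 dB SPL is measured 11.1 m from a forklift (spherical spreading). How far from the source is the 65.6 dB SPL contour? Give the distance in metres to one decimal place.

144.7 m

Point-source spreading drops the level by 20·log₁₀(r₂/r₁); inverting, r₂/r₁ = 10^(ΔL/20).
r₂ = 11.1·10^((87.9−65.6)/20) = 11.1·10^(22.3/20) = 144.65 m.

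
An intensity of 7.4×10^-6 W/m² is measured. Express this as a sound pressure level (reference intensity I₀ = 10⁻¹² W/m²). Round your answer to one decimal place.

Dividing by I₀ shifts the exponent by 12: I/I₀ = 7.4×10^6.
L = 10·(0.8692 + 6) = 68.69 dB.

68.7 dB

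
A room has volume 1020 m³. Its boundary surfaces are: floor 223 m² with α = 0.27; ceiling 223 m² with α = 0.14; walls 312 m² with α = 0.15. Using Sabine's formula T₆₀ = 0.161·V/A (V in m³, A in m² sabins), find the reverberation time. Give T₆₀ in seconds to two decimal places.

1.19 s

Total absorption A = 223·0.27 + 223·0.14 + 312·0.15 = 138.23 m² sabins.
T₆₀ = 0.161 × 1020 / 138.23 = 1.188 s.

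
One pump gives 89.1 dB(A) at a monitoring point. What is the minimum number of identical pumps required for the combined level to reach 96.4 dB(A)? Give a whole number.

6

Need L₁ + 10·log₁₀ N ≥ 96.4, i.e. log₁₀ N ≥ 0.73.
N ≥ 10^(7.3/10) = 5.370, so N = 6.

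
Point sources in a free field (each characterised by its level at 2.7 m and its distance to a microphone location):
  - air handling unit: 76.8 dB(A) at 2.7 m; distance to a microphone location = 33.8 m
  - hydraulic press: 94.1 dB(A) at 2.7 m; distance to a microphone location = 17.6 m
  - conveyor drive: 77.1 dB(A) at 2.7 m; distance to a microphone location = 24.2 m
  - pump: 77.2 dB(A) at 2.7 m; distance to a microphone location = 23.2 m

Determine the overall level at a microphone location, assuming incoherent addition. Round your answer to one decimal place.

Propagate each source to the receiver with L = L_ref − 20·log₁₀(r/r_ref), then add intensities.
air handling unit: 76.8 − 20·log₁₀(33.8/2.7) = 76.8 − 21.95 = 54.85 dB(A).
hydraulic press: 94.1 − 20·log₁₀(17.6/2.7) = 94.1 − 16.28 = 77.82 dB(A).
conveyor drive: 77.1 − 20·log₁₀(24.2/2.7) = 77.1 − 19.05 = 58.05 dB(A).
pump: 77.2 − 20·log₁₀(23.2/2.7) = 77.2 − 18.68 = 58.52 dB(A).
Σ 10^(L/10) = 6.215e+07 → L_total = 10·log₁₀(6.215e+07) = 77.93 dB(A).

77.9 dB(A)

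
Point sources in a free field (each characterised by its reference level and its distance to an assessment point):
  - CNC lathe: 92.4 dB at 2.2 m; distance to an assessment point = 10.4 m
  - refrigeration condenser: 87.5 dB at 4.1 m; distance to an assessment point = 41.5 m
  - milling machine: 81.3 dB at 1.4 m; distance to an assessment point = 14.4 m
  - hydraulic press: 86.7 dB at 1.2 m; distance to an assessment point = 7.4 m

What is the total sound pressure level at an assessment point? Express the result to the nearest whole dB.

First find each source's level at the receiver (point-source: −20·log₁₀(r/r_ref)), then combine on an intensity basis.
CNC lathe: 92.4 − 20·log₁₀(10.4/2.2) = 92.4 − 13.49 = 78.91 dB.
refrigeration condenser: 87.5 − 20·log₁₀(41.5/4.1) = 87.5 − 20.11 = 67.39 dB.
milling machine: 81.3 − 20·log₁₀(14.4/1.4) = 81.3 − 20.24 = 61.06 dB.
hydraulic press: 86.7 − 20·log₁₀(7.4/1.2) = 86.7 − 15.80 = 70.90 dB.
Σ 10^(L/10) = 9.683e+07 → L_total = 10·log₁₀(9.683e+07) = 79.86 dB.

80 dB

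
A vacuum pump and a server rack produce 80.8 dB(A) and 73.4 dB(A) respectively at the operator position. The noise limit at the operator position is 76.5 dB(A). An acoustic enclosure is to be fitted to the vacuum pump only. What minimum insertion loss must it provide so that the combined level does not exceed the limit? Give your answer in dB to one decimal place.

Fixed contribution from the other source: Σ 10^(L/10) = 10^(73.4/10) = 2.188e+07 (73.40 dB(A)).
To meet 76.5 dB(A) overall, the treated vacuum pump may contribute at most 10^(76.5/10) − 2.188e+07 = 2.279e+07, i.e. 73.58 dB(A).
So the vacuum pump must be reduced from 80.8 to 73.58 dB(A): IL = 7.22 dB.

7.2 dB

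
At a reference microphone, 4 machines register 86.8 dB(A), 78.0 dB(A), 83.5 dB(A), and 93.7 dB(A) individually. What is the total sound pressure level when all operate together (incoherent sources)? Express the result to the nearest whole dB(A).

95 dB(A)

For uncorrelated sources the intensities add, so convert each level to linear form, sum, and take 10·log₁₀ of the total.
Σ 10^(L/10) = 10^(86.8/10) + 10^(78.0/10) + 10^(83.5/10) + 10^(93.7/10) = 3.110e+09.
L_total = 10·log₁₀(3.110e+09) = 94.93 dB(A).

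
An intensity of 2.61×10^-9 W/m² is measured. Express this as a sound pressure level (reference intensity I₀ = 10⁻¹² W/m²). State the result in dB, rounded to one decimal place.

L = 10·log₁₀(I/I₀) = 10·log₁₀(2.61×10^-9/10⁻¹²) = 10·log₁₀(2.61×10^3).
L = 10·(0.4166 + 3) = 34.17 dB.

34.2 dB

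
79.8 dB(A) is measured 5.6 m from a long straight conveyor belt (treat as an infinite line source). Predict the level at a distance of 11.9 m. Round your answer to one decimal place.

76.5 dB(A)

For a line source, L₂ = L₁ − 10·log₁₀(r₂/r₁).
L₂ = 79.8 − 10·log₁₀(11.9/5.6) = 79.8 − 3.274 = 76.53 dB(A).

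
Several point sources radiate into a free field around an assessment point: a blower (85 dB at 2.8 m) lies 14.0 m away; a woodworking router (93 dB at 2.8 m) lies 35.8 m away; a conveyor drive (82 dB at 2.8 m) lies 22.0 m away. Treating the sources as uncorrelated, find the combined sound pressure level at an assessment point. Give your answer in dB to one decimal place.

74.4 dB

First find each source's level at the receiver (point-source: −20·log₁₀(r/r_ref)), then combine on an intensity basis.
blower: 85 − 20·log₁₀(14.0/2.8) = 85 − 13.98 = 71.02 dB.
woodworking router: 93 − 20·log₁₀(35.8/2.8) = 93 − 22.13 = 70.87 dB.
conveyor drive: 82 − 20·log₁₀(22.0/2.8) = 82 − 17.91 = 64.09 dB.
Σ 10^(L/10) = 2.742e+07 → L_total = 10·log₁₀(2.742e+07) = 74.38 dB.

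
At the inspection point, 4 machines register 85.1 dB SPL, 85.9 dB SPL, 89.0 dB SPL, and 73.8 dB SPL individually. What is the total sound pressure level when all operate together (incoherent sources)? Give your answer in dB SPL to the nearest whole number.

For uncorrelated sources the intensities add, so convert each level to linear form, sum, and take 10·log₁₀ of the total.
Σ 10^(L/10) = 10^(85.1/10) + 10^(85.9/10) + 10^(89.0/10) + 10^(73.8/10) = 1.531e+09.
L_total = 10·log₁₀(1.531e+09) = 91.85 dB SPL.

92 dB SPL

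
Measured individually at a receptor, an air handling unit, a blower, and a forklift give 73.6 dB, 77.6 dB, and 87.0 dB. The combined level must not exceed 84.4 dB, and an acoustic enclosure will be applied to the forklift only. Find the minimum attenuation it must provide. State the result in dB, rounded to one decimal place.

4.1 dB

Everything except the forklift sums to 10^(73.6/10) + 10^(77.6/10) = 8.045e+07 in linear terms, 79.06 dB.
The limit corresponds to 10^(84.4/10) = 2.754e+08; subtracting the fixed part leaves 1.950e+08 for the forklift, i.e. 82.90 dB.
Required insertion loss = 87.0 − 82.90 = 4.10 dB.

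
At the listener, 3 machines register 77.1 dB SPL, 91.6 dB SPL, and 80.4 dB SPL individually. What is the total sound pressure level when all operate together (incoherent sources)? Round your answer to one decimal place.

Incoherent sources combine by intensity addition: L_total = 10·log₁₀(Σ 10^(L_i/10)).
Σ 10^(L/10) = 10^(77.1/10) + 10^(91.6/10) + 10^(80.4/10) = 1.606e+09.
L_total = 10·log₁₀(1.606e+09) = 92.06 dB SPL.

92.1 dB SPL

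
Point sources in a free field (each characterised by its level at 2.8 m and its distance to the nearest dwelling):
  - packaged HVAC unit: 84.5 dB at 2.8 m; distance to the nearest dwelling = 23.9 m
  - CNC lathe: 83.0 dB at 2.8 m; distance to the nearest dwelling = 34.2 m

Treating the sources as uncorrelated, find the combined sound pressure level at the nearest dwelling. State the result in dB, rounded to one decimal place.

First find each source's level at the receiver (point-source: −20·log₁₀(r/r_ref)), then combine on an intensity basis.
packaged HVAC unit: 84.5 − 20·log₁₀(23.9/2.8) = 84.5 − 18.62 = 65.88 dB.
CNC lathe: 83.0 − 20·log₁₀(34.2/2.8) = 83.0 − 21.74 = 61.26 dB.
Σ 10^(L/10) = 5.206e+06 → L_total = 10·log₁₀(5.206e+06) = 67.16 dB.

67.2 dB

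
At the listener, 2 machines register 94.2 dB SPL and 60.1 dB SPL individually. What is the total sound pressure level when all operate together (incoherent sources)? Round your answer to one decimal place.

Incoherent sources combine by intensity addition: L_total = 10·log₁₀(Σ 10^(L_i/10)).
Σ 10^(L/10) = 10^(94.2/10) + 10^(60.1/10) = 2.631e+09.
L_total = 10·log₁₀(2.631e+09) = 94.20 dB SPL.

94.2 dB SPL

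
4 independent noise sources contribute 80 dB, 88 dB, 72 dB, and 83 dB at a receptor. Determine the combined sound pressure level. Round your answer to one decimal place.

89.8 dB

For uncorrelated sources the intensities add, so convert each level to linear form, sum, and take 10·log₁₀ of the total.
Σ 10^(L/10) = 10^(80/10) + 10^(88/10) + 10^(72/10) + 10^(83/10) = 9.463e+08.
L_total = 10·log₁₀(9.463e+08) = 89.76 dB.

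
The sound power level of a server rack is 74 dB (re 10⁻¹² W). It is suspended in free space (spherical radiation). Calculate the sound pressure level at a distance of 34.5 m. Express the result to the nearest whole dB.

The power spreads over a sphere of area 4π·r², so L_p = L_w − 10·log₁₀(4π·r²).
4π·r² = 1.496e+04 m², 10·log₁₀ of that is 41.748 dB.
L_p = 74 − 41.748 = 32.25 dB.

32 dB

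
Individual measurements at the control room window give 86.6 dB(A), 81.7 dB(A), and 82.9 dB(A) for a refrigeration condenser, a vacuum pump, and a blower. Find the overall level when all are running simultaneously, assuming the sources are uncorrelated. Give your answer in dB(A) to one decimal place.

Incoherent sources combine by intensity addition: L_total = 10·log₁₀(Σ 10^(L_i/10)).
Σ 10^(L/10) = 10^(86.6/10) + 10^(81.7/10) + 10^(82.9/10) = 8.000e+08.
L_total = 10·log₁₀(8.000e+08) = 89.03 dB(A).

89.0 dB(A)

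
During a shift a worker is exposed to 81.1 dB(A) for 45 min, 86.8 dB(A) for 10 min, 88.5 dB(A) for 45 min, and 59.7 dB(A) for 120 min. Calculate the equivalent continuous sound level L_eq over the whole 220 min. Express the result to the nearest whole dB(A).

L_eq = 10·log₁₀[(1/T)·Σ tᵢ·10^(Lᵢ/10)] with T = 220 min.
Σ tᵢ·10^(Lᵢ/10) = 45·10^(81.1/10) + 10·10^(86.8/10) + 45·10^(88.5/10) + 120·10^(59.7/10) = 4.255e+10.
L_eq = 10·log₁₀(4.255e+10/220) = 82.87 dB(A).

83 dB(A)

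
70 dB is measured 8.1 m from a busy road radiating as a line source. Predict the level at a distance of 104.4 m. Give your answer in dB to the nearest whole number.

Cylindrical spreading from a line source gives a 10·log₁₀(r₂/r₁) drop.
L₂ = 70 − 10·log₁₀(104.4/8.1) = 70 − 11.102 = 58.90 dB.

59 dB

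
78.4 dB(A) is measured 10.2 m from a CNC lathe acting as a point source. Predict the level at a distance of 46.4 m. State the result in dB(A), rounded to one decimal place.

Point-source attenuation: ΔL = 20·log₁₀(r₂/r₁) = 20·log₁₀(46.4/10.2) = 13.158 dB.
L₂ = 78.4 − 20·log₁₀(46.4/10.2) = 78.4 − 13.158 = 65.24 dB(A).

65.2 dB(A)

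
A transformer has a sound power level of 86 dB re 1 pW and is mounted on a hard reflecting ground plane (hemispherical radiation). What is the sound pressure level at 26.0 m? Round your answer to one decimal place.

Free-field hemispherical radiation: L_p = L_w − 10·log₁₀(2π·r²), r = 26.0 m.
2π·r² = 4247 m², 10·log₁₀ of that is 36.281 dB.
L_p = 86 − 36.281 = 49.72 dB.

49.7 dB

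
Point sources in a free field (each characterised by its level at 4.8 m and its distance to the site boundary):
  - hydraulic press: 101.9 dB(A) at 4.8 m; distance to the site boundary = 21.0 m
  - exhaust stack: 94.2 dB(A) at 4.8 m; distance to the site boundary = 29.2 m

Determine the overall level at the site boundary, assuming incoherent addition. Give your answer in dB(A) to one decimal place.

Propagate each source to the receiver with L = L_ref − 20·log₁₀(r/r_ref), then add intensities.
hydraulic press: 101.9 − 20·log₁₀(21.0/4.8) = 101.9 − 12.82 = 89.08 dB(A).
exhaust stack: 94.2 − 20·log₁₀(29.2/4.8) = 94.2 − 15.68 = 78.52 dB(A).
Σ 10^(L/10) = 8.803e+08 → L_total = 10·log₁₀(8.803e+08) = 89.45 dB(A).

89.4 dB(A)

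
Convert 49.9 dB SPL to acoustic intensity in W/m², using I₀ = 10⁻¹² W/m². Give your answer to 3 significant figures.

L = 10·log₁₀(I/I₀) ⇒ I = I₀·10^(L/10) = 10⁻¹² × 10^4.99.

9.77e-08 W/m²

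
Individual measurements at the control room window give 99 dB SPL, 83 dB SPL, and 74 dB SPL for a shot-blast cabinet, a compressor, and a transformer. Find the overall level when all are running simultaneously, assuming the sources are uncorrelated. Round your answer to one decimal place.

For uncorrelated sources the intensities add, so convert each level to linear form, sum, and take 10·log₁₀ of the total.
Σ 10^(L/10) = 10^(99/10) + 10^(83/10) + 10^(74/10) = 8.168e+09.
L_total = 10·log₁₀(8.168e+09) = 99.12 dB SPL.

99.1 dB SPL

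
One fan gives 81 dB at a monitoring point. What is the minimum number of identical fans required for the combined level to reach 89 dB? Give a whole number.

N identical sources give L₁ + 10·log₁₀ N, so require 10·log₁₀ N ≥ 89 − 81 = 8.0 dB.
N ≥ 10^(8.0/10) = 6.310, so N = 7.

7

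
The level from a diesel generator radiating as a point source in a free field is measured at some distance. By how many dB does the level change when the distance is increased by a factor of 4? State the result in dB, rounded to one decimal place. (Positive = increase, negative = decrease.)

-12.0 dB

Point-source spreading: ΔL = −20·log₁₀(r₂/r₁).
ΔL = −20·log₁₀(4) = -12.04 dB.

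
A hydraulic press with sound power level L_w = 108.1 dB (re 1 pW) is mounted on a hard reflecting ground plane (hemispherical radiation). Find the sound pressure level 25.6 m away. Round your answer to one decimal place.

72.0 dB

L_p = L_w − 10·log₁₀(2π·r²) with r = 25.6 m.
2π·r² = 4118 m², 10·log₁₀ of that is 36.147 dB.
L_p = 108.1 − 36.147 = 71.95 dB.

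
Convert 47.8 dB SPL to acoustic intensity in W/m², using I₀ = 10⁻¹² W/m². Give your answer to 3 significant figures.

6.03e-08 W/m²

I = I₀·10^(L/10) = 10⁻¹² × 10^(47.8/10) = 10^(-7.220).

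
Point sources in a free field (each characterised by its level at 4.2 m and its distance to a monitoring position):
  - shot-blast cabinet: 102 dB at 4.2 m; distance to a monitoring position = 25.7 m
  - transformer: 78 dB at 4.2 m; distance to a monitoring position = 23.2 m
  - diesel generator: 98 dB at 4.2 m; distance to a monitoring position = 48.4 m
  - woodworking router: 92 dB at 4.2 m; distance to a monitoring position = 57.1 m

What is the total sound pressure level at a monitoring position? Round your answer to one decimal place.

86.8 dB

First find each source's level at the receiver (point-source: −20·log₁₀(r/r_ref)), then combine on an intensity basis.
shot-blast cabinet: 102 − 20·log₁₀(25.7/4.2) = 102 − 15.73 = 86.27 dB.
transformer: 78 − 20·log₁₀(23.2/4.2) = 78 − 14.84 = 63.16 dB.
diesel generator: 98 − 20·log₁₀(48.4/4.2) = 98 − 21.23 = 76.77 dB.
woodworking router: 92 − 20·log₁₀(57.1/4.2) = 92 − 22.67 = 69.33 dB.
Σ 10^(L/10) = 4.814e+08 → L_total = 10·log₁₀(4.814e+08) = 86.83 dB.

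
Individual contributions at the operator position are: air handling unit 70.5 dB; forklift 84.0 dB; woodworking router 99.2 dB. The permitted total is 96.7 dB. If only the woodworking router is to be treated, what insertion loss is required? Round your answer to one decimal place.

2.8 dB

Everything except the woodworking router sums to 10^(70.5/10) + 10^(84.0/10) = 2.624e+08 in linear terms, 84.19 dB.
To meet 96.7 dB overall, the treated woodworking router may contribute at most 10^(96.7/10) − 2.624e+08 = 4.415e+09, i.e. 96.45 dB.
Required insertion loss = 99.2 − 96.45 = 2.75 dB.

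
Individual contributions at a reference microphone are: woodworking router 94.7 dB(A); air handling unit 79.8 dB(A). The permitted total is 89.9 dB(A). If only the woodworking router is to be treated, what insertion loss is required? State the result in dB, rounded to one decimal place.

5.2 dB

Everything except the woodworking router sums to 10^(79.8/10) = 9.550e+07 in linear terms, 79.80 dB(A).
To meet 89.9 dB(A) overall, the treated woodworking router may contribute at most 10^(89.9/10) − 9.550e+07 = 8.817e+08, i.e. 89.45 dB(A).
Required insertion loss = 94.7 − 89.45 = 5.25 dB.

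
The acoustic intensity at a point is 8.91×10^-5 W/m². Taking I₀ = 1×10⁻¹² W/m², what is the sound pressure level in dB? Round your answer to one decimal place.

L = 10·log₁₀(I/I₀) = 10·log₁₀(8.91×10^-5/10⁻¹²) = 10·log₁₀(8.91×10^7).
L = 10·(0.9499 + 7) = 79.50 dB.

79.5 dB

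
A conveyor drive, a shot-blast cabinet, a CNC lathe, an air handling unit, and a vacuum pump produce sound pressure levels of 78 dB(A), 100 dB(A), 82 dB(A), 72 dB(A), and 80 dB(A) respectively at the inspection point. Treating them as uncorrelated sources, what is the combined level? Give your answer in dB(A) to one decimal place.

100.1 dB(A)

Incoherent sources combine by intensity addition: L_total = 10·log₁₀(Σ 10^(L_i/10)).
Σ 10^(L/10) = 10^(78/10) + 10^(100/10) + 10^(82/10) + 10^(72/10) + 10^(80/10) = 1.034e+10.
L_total = 10·log₁₀(1.034e+10) = 100.14 dB(A).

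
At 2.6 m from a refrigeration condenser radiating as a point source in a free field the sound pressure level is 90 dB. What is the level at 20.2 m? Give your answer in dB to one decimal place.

Spherical spreading from a point source gives a 20·log₁₀(r₂/r₁) drop.
L₂ = 90 − 20·log₁₀(20.2/2.6) = 90 − 17.808 = 72.19 dB.

72.2 dB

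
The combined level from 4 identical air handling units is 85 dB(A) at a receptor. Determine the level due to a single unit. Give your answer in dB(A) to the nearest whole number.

79 dB(A)

Dividing the total intensity by 4 lowers the level by 10·log₁₀ 4 = 6.021 dB: L₁ = 85 − 6.021.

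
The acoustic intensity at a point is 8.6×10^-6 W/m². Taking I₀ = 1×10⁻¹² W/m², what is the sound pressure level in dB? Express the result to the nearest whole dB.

69 dB

Dividing by I₀ shifts the exponent by 12: I/I₀ = 8.6×10^6.
L = 10·(0.9345 + 6) = 69.34 dB.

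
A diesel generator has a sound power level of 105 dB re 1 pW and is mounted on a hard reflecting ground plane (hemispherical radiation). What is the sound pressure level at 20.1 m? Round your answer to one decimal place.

L_p = L_w − 10·log₁₀(2π·r²) with r = 20.1 m.
2π·r² = 2538 m², 10·log₁₀ of that is 34.046 dB.
L_p = 105 − 34.046 = 70.95 dB.

71.0 dB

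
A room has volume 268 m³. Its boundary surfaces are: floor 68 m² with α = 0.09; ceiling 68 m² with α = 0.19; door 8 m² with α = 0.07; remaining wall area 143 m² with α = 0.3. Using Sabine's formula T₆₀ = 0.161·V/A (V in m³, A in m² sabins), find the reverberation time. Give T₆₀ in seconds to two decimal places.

0.69 s

Total absorption A = 68·0.09 + 68·0.19 + 8·0.07 + 143·0.3 = 62.50 m² sabins.
T₆₀ = 0.161 × 268 / 62.50 = 0.690 s.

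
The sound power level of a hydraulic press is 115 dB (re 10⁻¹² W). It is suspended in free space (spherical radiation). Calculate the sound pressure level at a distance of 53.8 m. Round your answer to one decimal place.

L_p = L_w − 10·log₁₀(4π·r²) with r = 53.8 m.
4π·r² = 3.637e+04 m², 10·log₁₀ of that is 45.608 dB.
L_p = 115 − 45.608 = 69.39 dB.

69.4 dB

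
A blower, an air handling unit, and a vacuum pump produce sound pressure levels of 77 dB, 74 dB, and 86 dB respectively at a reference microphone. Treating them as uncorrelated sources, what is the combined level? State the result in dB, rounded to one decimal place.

Incoherent sources combine by intensity addition: L_total = 10·log₁₀(Σ 10^(L_i/10)).
Σ 10^(L/10) = 10^(77/10) + 10^(74/10) + 10^(86/10) = 4.733e+08.
L_total = 10·log₁₀(4.733e+08) = 86.75 dB.

86.8 dB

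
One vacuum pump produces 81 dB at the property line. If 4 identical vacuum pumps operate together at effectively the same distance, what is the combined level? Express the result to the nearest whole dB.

87 dB

L_total = L₁ + 10·log₁₀ N for N identical incoherent sources.
L_total = 81 + 10·log₁₀(4) = 81 + 6.021 = 87.02 dB.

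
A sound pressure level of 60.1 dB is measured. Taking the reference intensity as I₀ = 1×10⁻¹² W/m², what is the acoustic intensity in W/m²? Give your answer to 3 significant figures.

1.02e-06 W/m²

I/I₀ = 10^(60.1/10) = 1.023e+06, so I = 1.023e+06 × 10⁻¹² W/m².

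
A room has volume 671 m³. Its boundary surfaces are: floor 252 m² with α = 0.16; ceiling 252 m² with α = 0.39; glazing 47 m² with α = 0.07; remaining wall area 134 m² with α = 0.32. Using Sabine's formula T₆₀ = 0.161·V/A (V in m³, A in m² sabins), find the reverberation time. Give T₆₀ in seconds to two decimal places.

A = Σ Sᵢαᵢ = 252·0.16 + 252·0.39 + 47·0.07 + 134·0.32 = 184.77 m².
T₆₀ = 0.161·V/A = 0.161·671/184.77 = 0.585 s.

0.58 s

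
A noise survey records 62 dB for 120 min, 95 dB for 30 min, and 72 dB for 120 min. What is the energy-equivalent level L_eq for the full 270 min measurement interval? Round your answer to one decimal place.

85.6 dB

L_eq = 10·log₁₀[(1/T)·Σ tᵢ·10^(Lᵢ/10)] with T = 270 min.
Σ tᵢ·10^(Lᵢ/10) = 120·10^(62/10) + 30·10^(95/10) + 120·10^(72/10) = 9.696e+10.
L_eq = 10·log₁₀(9.696e+10/270) = 85.55 dB.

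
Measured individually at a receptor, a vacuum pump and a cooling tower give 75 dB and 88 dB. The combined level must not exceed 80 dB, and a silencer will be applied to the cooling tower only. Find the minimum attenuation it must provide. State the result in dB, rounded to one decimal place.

9.7 dB

Fixed contribution from the other source: Σ 10^(L/10) = 10^(75/10) = 3.162e+07 (75.00 dB).
The limit corresponds to 10^(80/10) = 1.000e+08; subtracting the fixed part leaves 6.838e+07 for the cooling tower, i.e. 78.35 dB.
Required insertion loss = 88 − 78.35 = 9.65 dB.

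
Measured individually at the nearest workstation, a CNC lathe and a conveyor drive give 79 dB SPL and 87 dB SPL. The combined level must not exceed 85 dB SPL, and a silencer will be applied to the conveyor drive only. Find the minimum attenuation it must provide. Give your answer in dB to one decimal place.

Everything except the conveyor drive sums to 10^(79/10) = 7.943e+07 in linear terms, 79.00 dB SPL.
To meet 85 dB SPL overall, the treated conveyor drive may contribute at most 10^(85/10) − 7.943e+07 = 2.368e+08, i.e. 83.74 dB SPL.
Required insertion loss = 87 − 83.74 = 3.26 dB.

3.3 dB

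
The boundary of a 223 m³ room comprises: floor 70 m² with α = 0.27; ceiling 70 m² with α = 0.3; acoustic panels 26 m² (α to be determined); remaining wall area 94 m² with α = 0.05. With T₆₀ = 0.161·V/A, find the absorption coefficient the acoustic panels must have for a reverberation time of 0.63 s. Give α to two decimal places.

0.48

A = 0.161·V/T₆₀ = 0.161·223/0.63 = 56.99 m² sabins.
Absorption from the other surfaces = 70·0.27 + 70·0.3 + 94·0.05 = 44.60 m², so the acoustic panels must supply 12.39 m² over 26 m².
α = 12.39/26 = 0.476.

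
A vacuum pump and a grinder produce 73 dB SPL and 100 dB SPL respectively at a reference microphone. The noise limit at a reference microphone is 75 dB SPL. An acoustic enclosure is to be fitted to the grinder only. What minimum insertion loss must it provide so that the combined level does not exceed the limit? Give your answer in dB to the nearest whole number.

Everything except the grinder sums to 10^(73/10) = 1.995e+07 in linear terms, 73.00 dB SPL.
To meet 75 dB SPL overall, the treated grinder may contribute at most 10^(75/10) − 1.995e+07 = 1.167e+07, i.e. 70.67 dB SPL.
So the grinder must be reduced from 100 to 70.67 dB SPL: IL = 29.33 dB.

29 dB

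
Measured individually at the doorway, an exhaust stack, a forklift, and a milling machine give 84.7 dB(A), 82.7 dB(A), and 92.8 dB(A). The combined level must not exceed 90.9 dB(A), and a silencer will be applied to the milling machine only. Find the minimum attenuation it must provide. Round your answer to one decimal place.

4.1 dB

Everything except the milling machine sums to 10^(84.7/10) + 10^(82.7/10) = 4.813e+08 in linear terms, 86.82 dB(A).
The limit corresponds to 10^(90.9/10) = 1.230e+09; subtracting the fixed part leaves 7.489e+08 for the milling machine, i.e. 88.74 dB(A).
Required insertion loss = 92.8 − 88.74 = 4.06 dB.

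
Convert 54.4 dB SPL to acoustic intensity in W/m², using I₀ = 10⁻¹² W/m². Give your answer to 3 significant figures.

L = 10·log₁₀(I/I₀) ⇒ I = I₀·10^(L/10) = 10⁻¹² × 10^5.44.

2.75e-07 W/m²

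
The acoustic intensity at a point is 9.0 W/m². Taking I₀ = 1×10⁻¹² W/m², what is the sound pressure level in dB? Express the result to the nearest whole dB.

I/I₀ = 9.0/10⁻¹² = 9.0×10^12, and L = 10·log₁₀(I/I₀).
L = 10·(0.9542 + 12) = 129.54 dB.

130 dB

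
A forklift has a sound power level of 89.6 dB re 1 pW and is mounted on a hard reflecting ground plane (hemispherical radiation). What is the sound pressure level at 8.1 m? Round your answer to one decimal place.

L_p = L_w − 10·log₁₀(2π·r²) with r = 8.1 m.
2π·r² = 412.2 m², 10·log₁₀ of that is 26.151 dB.
L_p = 89.6 − 26.151 = 63.45 dB.

63.4 dB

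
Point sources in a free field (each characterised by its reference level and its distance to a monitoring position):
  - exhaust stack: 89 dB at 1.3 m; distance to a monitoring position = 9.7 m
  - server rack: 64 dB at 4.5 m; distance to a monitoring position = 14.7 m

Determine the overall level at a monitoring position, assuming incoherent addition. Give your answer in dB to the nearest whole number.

First find each source's level at the receiver (point-source: −20·log₁₀(r/r_ref)), then combine on an intensity basis.
exhaust stack: 89 − 20·log₁₀(9.7/1.3) = 89 − 17.46 = 71.54 dB.
server rack: 64 − 20·log₁₀(14.7/4.5) = 64 − 10.28 = 53.72 dB.
Σ 10^(L/10) = 1.450e+07 → L_total = 10·log₁₀(1.450e+07) = 71.61 dB.

72 dB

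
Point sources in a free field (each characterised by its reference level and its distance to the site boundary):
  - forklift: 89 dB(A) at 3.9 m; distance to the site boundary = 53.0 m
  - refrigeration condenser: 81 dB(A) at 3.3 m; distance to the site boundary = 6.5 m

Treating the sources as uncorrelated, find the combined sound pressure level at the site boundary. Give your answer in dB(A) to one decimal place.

Apply inverse-square spreading to bring every level to the receiver, then sum 10^(L/10).
forklift: 89 − 20·log₁₀(53.0/3.9) = 89 − 22.66 = 66.34 dB(A).
refrigeration condenser: 81 − 20·log₁₀(6.5/3.3) = 81 − 5.89 = 75.11 dB(A).
Σ 10^(L/10) = 3.675e+07 → L_total = 10·log₁₀(3.675e+07) = 75.65 dB(A).

75.7 dB(A)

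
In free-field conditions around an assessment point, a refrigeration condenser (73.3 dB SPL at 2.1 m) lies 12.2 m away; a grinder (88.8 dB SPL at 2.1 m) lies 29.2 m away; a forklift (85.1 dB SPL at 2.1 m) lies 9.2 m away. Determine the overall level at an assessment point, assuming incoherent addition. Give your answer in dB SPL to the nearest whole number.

73 dB SPL

Apply inverse-square spreading to bring every level to the receiver, then sum 10^(L/10).
refrigeration condenser: 73.3 − 20·log₁₀(12.2/2.1) = 73.3 − 15.28 = 58.02 dB SPL.
grinder: 88.8 − 20·log₁₀(29.2/2.1) = 88.8 − 22.86 = 65.94 dB SPL.
forklift: 85.1 − 20·log₁₀(9.2/2.1) = 85.1 − 12.83 = 72.27 dB SPL.
Σ 10^(L/10) = 2.142e+07 → L_total = 10·log₁₀(2.142e+07) = 73.31 dB SPL.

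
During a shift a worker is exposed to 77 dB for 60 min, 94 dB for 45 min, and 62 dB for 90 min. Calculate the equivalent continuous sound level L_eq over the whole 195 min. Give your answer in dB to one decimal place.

87.8 dB

L_eq = 10·log₁₀[(1/T)·Σ tᵢ·10^(Lᵢ/10)] with T = 195 min.
Σ tᵢ·10^(Lᵢ/10) = 60·10^(77/10) + 45·10^(94/10) + 90·10^(62/10) = 1.162e+11.
L_eq = 10·log₁₀(1.162e+11/195) = 87.75 dB.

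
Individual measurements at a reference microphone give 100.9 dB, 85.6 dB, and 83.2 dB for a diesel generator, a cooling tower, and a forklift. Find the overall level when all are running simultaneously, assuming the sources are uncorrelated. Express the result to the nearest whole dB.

101 dB

For uncorrelated sources the intensities add, so convert each level to linear form, sum, and take 10·log₁₀ of the total.
Σ 10^(L/10) = 10^(100.9/10) + 10^(85.6/10) + 10^(83.2/10) = 1.287e+10.
L_total = 10·log₁₀(1.287e+10) = 101.10 dB.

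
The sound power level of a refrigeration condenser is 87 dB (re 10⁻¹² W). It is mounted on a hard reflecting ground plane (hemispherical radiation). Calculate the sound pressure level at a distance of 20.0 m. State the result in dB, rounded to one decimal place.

53.0 dB

L_p = L_w − 10·log₁₀(2π·r²) with r = 20.0 m.
2π·r² = 2513 m², 10·log₁₀ of that is 34.002 dB.
L_p = 87 − 34.002 = 53.00 dB.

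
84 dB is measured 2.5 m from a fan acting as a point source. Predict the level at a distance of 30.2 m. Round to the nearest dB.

For a point source, L₂ = L₁ − 20·log₁₀(r₂/r₁).
L₂ = 84 − 20·log₁₀(30.2/2.5) = 84 − 21.641 = 62.36 dB.

62 dB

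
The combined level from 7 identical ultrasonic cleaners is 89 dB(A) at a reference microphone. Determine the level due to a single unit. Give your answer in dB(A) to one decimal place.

For N identical incoherent sources L_total = L₁ + 10·log₁₀ N, so L₁ = 89 − 10·log₁₀(7) = 89 − 8.451.

80.5 dB(A)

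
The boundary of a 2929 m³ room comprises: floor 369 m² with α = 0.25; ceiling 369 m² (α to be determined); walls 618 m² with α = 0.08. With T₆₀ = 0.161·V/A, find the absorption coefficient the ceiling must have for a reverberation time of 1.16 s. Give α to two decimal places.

0.72

A = 0.161·V/T₆₀ = 0.161·2929/1.16 = 406.53 m² sabins.
Absorption from the other surfaces = 369·0.25 + 618·0.08 = 141.69 m², so the ceiling must supply 264.84 m² over 369 m².
α = 264.84/369 = 0.718.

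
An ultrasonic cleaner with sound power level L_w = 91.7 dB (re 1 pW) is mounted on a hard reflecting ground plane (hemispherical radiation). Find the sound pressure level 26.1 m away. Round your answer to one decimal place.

55.4 dB

The power spreads over a hemisphere of area 2π·r², so L_p = L_w − 10·log₁₀(2π·r²).
2π·r² = 4280 m², 10·log₁₀ of that is 36.315 dB.
L_p = 91.7 − 36.315 = 55.39 dB.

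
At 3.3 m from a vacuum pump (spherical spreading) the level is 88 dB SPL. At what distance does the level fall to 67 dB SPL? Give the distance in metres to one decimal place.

The 21.0 dB drop corresponds to a distance ratio of 10^(21.0/20) for a point source.
r₂ = 3.3·10^((88−67)/20) = 3.3·10^(21.0/20) = 37.03 m.

37.0 m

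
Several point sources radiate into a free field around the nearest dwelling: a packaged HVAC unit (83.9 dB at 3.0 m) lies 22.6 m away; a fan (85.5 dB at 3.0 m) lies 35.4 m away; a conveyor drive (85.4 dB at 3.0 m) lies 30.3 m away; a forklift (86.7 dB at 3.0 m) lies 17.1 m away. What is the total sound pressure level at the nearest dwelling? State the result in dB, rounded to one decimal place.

73.9 dB

First find each source's level at the receiver (point-source: −20·log₁₀(r/r_ref)), then combine on an intensity basis.
packaged HVAC unit: 83.9 − 20·log₁₀(22.6/3.0) = 83.9 − 17.54 = 66.36 dB.
fan: 85.5 − 20·log₁₀(35.4/3.0) = 85.5 − 21.44 = 64.06 dB.
conveyor drive: 85.4 − 20·log₁₀(30.3/3.0) = 85.4 − 20.09 = 65.31 dB.
forklift: 86.7 − 20·log₁₀(17.1/3.0) = 86.7 − 15.12 = 71.58 dB.
Σ 10^(L/10) = 2.467e+07 → L_total = 10·log₁₀(2.467e+07) = 73.92 dB.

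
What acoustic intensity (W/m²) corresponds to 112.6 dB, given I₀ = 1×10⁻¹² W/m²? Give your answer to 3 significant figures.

I/I₀ = 10^(112.6/10) = 1.82e+11, so I = 1.82e+11 × 10⁻¹² W/m².

0.182 W/m²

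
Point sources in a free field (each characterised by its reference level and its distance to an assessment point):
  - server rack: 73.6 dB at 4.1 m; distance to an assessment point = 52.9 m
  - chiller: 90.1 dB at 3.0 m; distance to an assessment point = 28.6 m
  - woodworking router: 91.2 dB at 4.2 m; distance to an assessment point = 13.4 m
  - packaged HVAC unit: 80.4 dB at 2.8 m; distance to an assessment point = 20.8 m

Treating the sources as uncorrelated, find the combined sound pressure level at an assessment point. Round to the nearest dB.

First find each source's level at the receiver (point-source: −20·log₁₀(r/r_ref)), then combine on an intensity basis.
server rack: 73.6 − 20·log₁₀(52.9/4.1) = 73.6 − 22.21 = 51.39 dB.
chiller: 90.1 − 20·log₁₀(28.6/3.0) = 90.1 − 19.58 = 70.52 dB.
woodworking router: 91.2 − 20·log₁₀(13.4/4.2) = 91.2 − 10.08 = 81.12 dB.
packaged HVAC unit: 80.4 − 20·log₁₀(20.8/2.8) = 80.4 − 17.42 = 62.98 dB.
Σ 10^(L/10) = 1.429e+08 → L_total = 10·log₁₀(1.429e+08) = 81.55 dB.

82 dB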